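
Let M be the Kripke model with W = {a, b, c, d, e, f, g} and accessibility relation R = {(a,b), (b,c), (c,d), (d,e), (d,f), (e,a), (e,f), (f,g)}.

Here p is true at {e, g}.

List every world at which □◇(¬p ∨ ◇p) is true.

a: successors {b}; ◇(¬p ∨ ◇p) there: b:T. ✓
b: successors {c}; ◇(¬p ∨ ◇p) there: c:T. ✓
c: successors {d}; ◇(¬p ∨ ◇p) there: d:T. ✓
d: successors {e, f}; ◇(¬p ∨ ◇p) there: e:T, f:F. ✗
e: successors {a, f}; ◇(¬p ∨ ◇p) there: a:T, f:F. ✗
f: successors {g}; ◇(¬p ∨ ◇p) there: g:F. ✗
g: no successors, so □◇(¬p ∨ ◇p) holds vacuously. ✓

{a, b, c, g}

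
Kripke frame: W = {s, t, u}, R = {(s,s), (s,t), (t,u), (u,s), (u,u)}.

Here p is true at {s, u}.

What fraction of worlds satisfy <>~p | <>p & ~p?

s: <>~p is T, <>p & ~p is F. ✓
t: <>~p is F, <>p & ~p is T. ✓
u: <>~p is F, <>p & ~p is F. ✗
That's 2 of 3 worlds, so 2/3.

2/3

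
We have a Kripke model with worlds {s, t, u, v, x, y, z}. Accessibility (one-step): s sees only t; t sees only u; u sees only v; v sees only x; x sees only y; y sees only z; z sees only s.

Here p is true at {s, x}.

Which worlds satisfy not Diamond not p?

{v, z}

s: Diamond not p is T. ✗
t: Diamond not p is T. ✗
u: Diamond not p is T. ✗
v: Diamond not p is F. ✓
x: Diamond not p is T. ✗
y: Diamond not p is T. ✗
z: Diamond not p is F. ✓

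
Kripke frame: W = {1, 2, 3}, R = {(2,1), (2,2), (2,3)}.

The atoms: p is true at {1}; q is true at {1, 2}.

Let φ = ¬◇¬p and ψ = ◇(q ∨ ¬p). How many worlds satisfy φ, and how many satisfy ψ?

For ¬◇¬p:
1: ◇¬p is F. ✓
2: ◇¬p is T. ✗
3: ◇¬p is F. ✓
— 2 worlds.
For ◇(q ∨ ¬p):
1: no successors, so ◇(q ∨ ¬p) fails. ✗
2: successors {1, 2, 3}; q ∨ ¬p there: 1:T, 2:T, 3:T. ✓
3: no successors, so ◇(q ∨ ¬p) fails. ✗
— 1 world.

2 and 1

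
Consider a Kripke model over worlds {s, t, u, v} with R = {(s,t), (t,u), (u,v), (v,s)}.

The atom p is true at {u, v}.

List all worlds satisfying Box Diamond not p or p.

{u, v}

s: Box Diamond not p is F, p is F. ✗
t: Box Diamond not p is F, p is F. ✗
u: Box Diamond not p is T, p is T. ✓
v: Box Diamond not p is T, p is T. ✓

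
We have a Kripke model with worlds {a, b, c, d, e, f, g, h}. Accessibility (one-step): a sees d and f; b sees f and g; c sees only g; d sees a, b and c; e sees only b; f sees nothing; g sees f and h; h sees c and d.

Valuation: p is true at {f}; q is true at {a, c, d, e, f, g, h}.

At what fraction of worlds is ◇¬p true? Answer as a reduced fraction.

a: successors {d, f}; ¬p there: d:T, f:F. ✓
b: successors {f, g}; ¬p there: f:F, g:T. ✓
c: successors {g}; ¬p there: g:T. ✓
d: successors {a, b, c}; ¬p there: a:T, b:T, c:T. ✓
e: successors {b}; ¬p there: b:T. ✓
f: no successors, so ◇¬p fails. ✗
g: successors {f, h}; ¬p there: f:F, h:T. ✓
h: successors {c, d}; ¬p there: c:T, d:T. ✓
That's 7 of 8 worlds, so 7/8.

7/8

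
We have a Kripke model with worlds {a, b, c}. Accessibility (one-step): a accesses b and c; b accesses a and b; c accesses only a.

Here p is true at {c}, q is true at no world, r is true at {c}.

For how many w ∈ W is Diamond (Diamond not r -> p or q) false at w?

a: successors {b, c}; Diamond not r -> p or q there: b:F, c:T. ✓
b: successors {a, b}; Diamond not r -> p or q there: a:F, b:F. ✗
c: successors {a}; Diamond not r -> p or q there: a:F. ✗
Satisfying worlds: {a}.
So Diamond (Diamond not r -> p or q) fails at the other 2 worlds.

2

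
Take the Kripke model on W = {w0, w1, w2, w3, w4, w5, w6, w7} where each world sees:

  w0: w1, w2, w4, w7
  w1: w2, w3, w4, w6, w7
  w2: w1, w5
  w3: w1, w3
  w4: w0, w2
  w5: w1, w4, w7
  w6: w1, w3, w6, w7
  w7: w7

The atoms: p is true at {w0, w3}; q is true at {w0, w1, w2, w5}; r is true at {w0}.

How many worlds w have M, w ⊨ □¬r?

7

w0: successors {w1, w2, w4, w7}; ¬r there: w1:T, w2:T, w4:T, w7:T. ✓
w1: successors {w2, w3, w4, w6, w7}; ¬r there: w2:T, w3:T, w4:T, w6:T, w7:T. ✓
w2: successors {w1, w5}; ¬r there: w1:T, w5:T. ✓
w3: successors {w1, w3}; ¬r there: w1:T, w3:T. ✓
w4: successors {w0, w2}; ¬r there: w0:F, w2:T. ✗
w5: successors {w1, w4, w7}; ¬r there: w1:T, w4:T, w7:T. ✓
w6: successors {w1, w3, w6, w7}; ¬r there: w1:T, w3:T, w6:T, w7:T. ✓
w7: successors {w7}; ¬r there: w7:T. ✓
Satisfying worlds: {w0, w1, w2, w3, w5, w6, w7}.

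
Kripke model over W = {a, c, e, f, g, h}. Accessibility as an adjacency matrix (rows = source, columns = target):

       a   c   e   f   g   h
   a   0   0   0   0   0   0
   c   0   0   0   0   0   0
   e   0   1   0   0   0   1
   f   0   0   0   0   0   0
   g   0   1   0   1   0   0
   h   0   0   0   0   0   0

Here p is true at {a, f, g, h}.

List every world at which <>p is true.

{e, g}

a: no successors, so <>p fails. ✗
c: no successors, so <>p fails. ✗
e: successors {c, h}; p there: c:F, h:T. ✓
f: no successors, so <>p fails. ✗
g: successors {c, f}; p there: c:F, f:T. ✓
h: no successors, so <>p fails. ✗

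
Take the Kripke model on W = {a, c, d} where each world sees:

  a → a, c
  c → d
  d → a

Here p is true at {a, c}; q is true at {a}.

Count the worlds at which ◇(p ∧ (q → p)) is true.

a: successors {a, c}; p ∧ (q → p) there: a:T, c:T. ✓
c: successors {d}; p ∧ (q → p) there: d:F. ✗
d: successors {a}; p ∧ (q → p) there: a:T. ✓
Satisfying worlds: {a, d}.

2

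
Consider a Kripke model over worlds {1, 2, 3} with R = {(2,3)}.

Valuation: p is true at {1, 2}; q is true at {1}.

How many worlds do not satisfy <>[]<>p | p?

1: <>[]<>p is F, p is T. ✓
2: <>[]<>p is T, p is T. ✓
3: <>[]<>p is F, p is F. ✗
Satisfying worlds: {1, 2}.
So <>[]<>p | p fails at the other 1 world.

1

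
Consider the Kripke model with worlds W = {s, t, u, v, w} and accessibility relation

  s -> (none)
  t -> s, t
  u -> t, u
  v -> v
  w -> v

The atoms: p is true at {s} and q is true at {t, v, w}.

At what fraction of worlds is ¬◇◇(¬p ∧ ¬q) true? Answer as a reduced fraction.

s: ◇◇(¬p ∧ ¬q) is F. ✓
t: ◇◇(¬p ∧ ¬q) is F. ✓
u: ◇◇(¬p ∧ ¬q) is T. ✗
v: ◇◇(¬p ∧ ¬q) is F. ✓
w: ◇◇(¬p ∧ ¬q) is F. ✓
That's 4 of 5 worlds, so 4/5.

4/5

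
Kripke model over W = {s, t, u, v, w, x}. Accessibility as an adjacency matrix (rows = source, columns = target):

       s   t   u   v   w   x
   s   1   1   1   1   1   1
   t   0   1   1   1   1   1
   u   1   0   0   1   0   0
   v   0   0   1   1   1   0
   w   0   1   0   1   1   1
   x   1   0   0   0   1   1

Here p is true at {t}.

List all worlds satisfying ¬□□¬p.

{s, t, u, v, w, x}

s: □□¬p is F. ✓
t: □□¬p is F. ✓
u: □□¬p is F. ✓
v: □□¬p is F. ✓
w: □□¬p is F. ✓
x: □□¬p is F. ✓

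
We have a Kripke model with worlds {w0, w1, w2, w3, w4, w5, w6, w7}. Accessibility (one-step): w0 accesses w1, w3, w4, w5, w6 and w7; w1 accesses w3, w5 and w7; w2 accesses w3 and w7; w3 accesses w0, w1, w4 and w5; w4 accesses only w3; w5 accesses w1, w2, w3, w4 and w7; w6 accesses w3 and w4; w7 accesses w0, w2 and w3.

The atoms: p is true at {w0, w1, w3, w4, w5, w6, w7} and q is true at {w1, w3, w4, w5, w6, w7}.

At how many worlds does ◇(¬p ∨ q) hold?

8

w0: successors {w1, w3, w4, w5, w6, w7}; ¬p ∨ q there: w1:T, w3:T, w4:T, w5:T, w6:T, w7:T. ✓
w1: successors {w3, w5, w7}; ¬p ∨ q there: w3:T, w5:T, w7:T. ✓
w2: successors {w3, w7}; ¬p ∨ q there: w3:T, w7:T. ✓
w3: successors {w0, w1, w4, w5}; ¬p ∨ q there: w0:F, w1:T, w4:T, w5:T. ✓
w4: successors {w3}; ¬p ∨ q there: w3:T. ✓
w5: successors {w1, w2, w3, w4, w7}; ¬p ∨ q there: w1:T, w2:T, w3:T, w4:T, w7:T. ✓
w6: successors {w3, w4}; ¬p ∨ q there: w3:T, w4:T. ✓
w7: successors {w0, w2, w3}; ¬p ∨ q there: w0:F, w2:T, w3:T. ✓
Satisfying worlds: {w0, w1, w2, w3, w4, w5, w6, w7}.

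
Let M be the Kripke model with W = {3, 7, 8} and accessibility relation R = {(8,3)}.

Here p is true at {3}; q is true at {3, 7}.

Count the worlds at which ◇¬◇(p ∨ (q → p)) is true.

1

3: no successors, so ◇¬◇(p ∨ (q → p)) fails. ✗
7: no successors, so ◇¬◇(p ∨ (q → p)) fails. ✗
8: successors {3}; ¬◇(p ∨ (q → p)) there: 3:T. ✓
Satisfying worlds: {8}.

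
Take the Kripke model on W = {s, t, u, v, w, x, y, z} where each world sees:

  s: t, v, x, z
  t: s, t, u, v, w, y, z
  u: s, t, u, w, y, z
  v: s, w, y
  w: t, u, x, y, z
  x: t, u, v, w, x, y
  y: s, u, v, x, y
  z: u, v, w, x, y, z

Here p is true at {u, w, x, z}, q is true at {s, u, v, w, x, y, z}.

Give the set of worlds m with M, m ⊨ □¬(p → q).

∅

s: successors {t, v, x, z}; ¬(p → q) there: t:F, v:F, x:F, z:F. ✗
t: successors {s, t, u, v, w, y, z}; ¬(p → q) there: s:F, t:F, u:F, v:F, w:F, y:F, z:F. ✗
u: successors {s, t, u, w, y, z}; ¬(p → q) there: s:F, t:F, u:F, w:F, y:F, z:F. ✗
v: successors {s, w, y}; ¬(p → q) there: s:F, w:F, y:F. ✗
w: successors {t, u, x, y, z}; ¬(p → q) there: t:F, u:F, x:F, y:F, z:F. ✗
x: successors {t, u, v, w, x, y}; ¬(p → q) there: t:F, u:F, v:F, w:F, x:F, y:F. ✗
y: successors {s, u, v, x, y}; ¬(p → q) there: s:F, u:F, v:F, x:F, y:F. ✗
z: successors {u, v, w, x, y, z}; ¬(p → q) there: u:F, v:F, w:F, x:F, y:F, z:F. ✗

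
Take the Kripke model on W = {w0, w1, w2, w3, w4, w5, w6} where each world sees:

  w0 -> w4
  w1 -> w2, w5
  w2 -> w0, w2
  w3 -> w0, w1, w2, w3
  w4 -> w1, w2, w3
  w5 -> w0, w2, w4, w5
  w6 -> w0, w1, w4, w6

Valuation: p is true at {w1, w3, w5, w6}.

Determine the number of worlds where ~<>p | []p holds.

2

w0: ~<>p is T, []p is F. ✓
w1: ~<>p is F, []p is F. ✗
w2: ~<>p is T, []p is F. ✓
w3: ~<>p is F, []p is F. ✗
w4: ~<>p is F, []p is F. ✗
w5: ~<>p is F, []p is F. ✗
w6: ~<>p is F, []p is F. ✗
Satisfying worlds: {w0, w2}.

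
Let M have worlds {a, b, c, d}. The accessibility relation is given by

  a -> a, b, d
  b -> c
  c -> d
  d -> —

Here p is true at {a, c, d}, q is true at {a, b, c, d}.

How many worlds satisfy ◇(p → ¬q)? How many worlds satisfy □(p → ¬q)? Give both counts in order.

1 and 1

For ◇(p → ¬q):
a: successors {a, b, d}; p → ¬q there: a:F, b:T, d:F. ✓
b: successors {c}; p → ¬q there: c:F. ✗
c: successors {d}; p → ¬q there: d:F. ✗
d: no successors, so ◇(p → ¬q) fails. ✗
— 1 world.
For □(p → ¬q):
a: successors {a, b, d}; p → ¬q there: a:F, b:T, d:F. ✗
b: successors {c}; p → ¬q there: c:F. ✗
c: successors {d}; p → ¬q there: d:F. ✗
d: no successors, so □(p → ¬q) holds vacuously. ✓
— 1 world.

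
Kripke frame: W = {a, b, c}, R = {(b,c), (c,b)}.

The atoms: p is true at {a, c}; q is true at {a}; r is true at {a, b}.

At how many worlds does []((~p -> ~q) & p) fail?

1

a: no successors, so []((~p -> ~q) & p) holds vacuously. ✓
b: successors {c}; (~p -> ~q) & p there: c:T. ✓
c: successors {b}; (~p -> ~q) & p there: b:F. ✗
Satisfying worlds: {a, b}.
So []((~p -> ~q) & p) fails at the other 1 world.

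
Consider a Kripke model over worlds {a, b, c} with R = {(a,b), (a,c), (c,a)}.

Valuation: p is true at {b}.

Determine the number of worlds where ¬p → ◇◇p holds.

2

a: ¬p is T, ◇◇p is F. ✗
b: ¬p is F, ◇◇p is F. ✓
c: ¬p is T, ◇◇p is T. ✓
Satisfying worlds: {b, c}.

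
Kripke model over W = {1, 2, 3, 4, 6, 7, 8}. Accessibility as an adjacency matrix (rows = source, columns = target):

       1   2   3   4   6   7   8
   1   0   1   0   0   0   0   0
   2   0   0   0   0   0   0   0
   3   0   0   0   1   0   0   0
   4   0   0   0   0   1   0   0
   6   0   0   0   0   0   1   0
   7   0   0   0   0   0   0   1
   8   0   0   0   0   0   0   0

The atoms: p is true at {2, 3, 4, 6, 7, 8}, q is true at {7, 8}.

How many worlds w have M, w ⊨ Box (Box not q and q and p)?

1: successors {2}; Box not q and q and p there: 2:F. ✗
2: no successors, so Box (Box not q and q and p) holds vacuously. ✓
3: successors {4}; Box not q and q and p there: 4:F. ✗
4: successors {6}; Box not q and q and p there: 6:F. ✗
6: successors {7}; Box not q and q and p there: 7:F. ✗
7: successors {8}; Box not q and q and p there: 8:T. ✓
8: no successors, so Box (Box not q and q and p) holds vacuously. ✓
Satisfying worlds: {2, 7, 8}.

3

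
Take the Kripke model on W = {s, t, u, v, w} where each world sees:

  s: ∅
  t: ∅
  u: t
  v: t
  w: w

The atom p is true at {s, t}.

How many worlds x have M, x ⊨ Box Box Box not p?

5

s: no successors, so Box Box Box not p holds vacuously. ✓
t: no successors, so Box Box Box not p holds vacuously. ✓
u: successors {t}; Box Box not p there: t:T. ✓
v: successors {t}; Box Box not p there: t:T. ✓
w: successors {w}; Box Box not p there: w:T. ✓
Satisfying worlds: {s, t, u, v, w}.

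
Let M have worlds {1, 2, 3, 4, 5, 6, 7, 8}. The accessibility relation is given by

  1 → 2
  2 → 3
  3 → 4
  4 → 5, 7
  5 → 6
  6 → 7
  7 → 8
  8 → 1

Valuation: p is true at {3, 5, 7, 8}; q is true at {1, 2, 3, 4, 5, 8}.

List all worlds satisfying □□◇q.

{1, 2, 5, 6, 7, 8}

1: successors {2}; □◇q there: 2:T. ✓
2: successors {3}; □◇q there: 3:T. ✓
3: successors {4}; □◇q there: 4:F. ✗
4: successors {5, 7}; □◇q there: 5:F, 7:T. ✗
5: successors {6}; □◇q there: 6:T. ✓
6: successors {7}; □◇q there: 7:T. ✓
7: successors {8}; □◇q there: 8:T. ✓
8: successors {1}; □◇q there: 1:T. ✓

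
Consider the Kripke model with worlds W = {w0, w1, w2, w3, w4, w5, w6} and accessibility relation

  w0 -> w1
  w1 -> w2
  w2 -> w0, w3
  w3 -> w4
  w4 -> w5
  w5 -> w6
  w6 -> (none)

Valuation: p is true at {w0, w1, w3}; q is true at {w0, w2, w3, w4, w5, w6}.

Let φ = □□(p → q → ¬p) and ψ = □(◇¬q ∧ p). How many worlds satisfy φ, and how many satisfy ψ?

6 and 1

For □□(p → q → ¬p):
w0: successors {w1}; □(p → q → ¬p) there: w1:T. ✓
w1: successors {w2}; □(p → q → ¬p) there: w2:F. ✗
w2: successors {w0, w3}; □(p → q → ¬p) there: w0:T, w3:T. ✓
w3: successors {w4}; □(p → q → ¬p) there: w4:T. ✓
w4: successors {w5}; □(p → q → ¬p) there: w5:T. ✓
w5: successors {w6}; □(p → q → ¬p) there: w6:T. ✓
w6: no successors, so □□(p → q → ¬p) holds vacuously. ✓
— 6 worlds.
For □(◇¬q ∧ p):
w0: successors {w1}; ◇¬q ∧ p there: w1:F. ✗
w1: successors {w2}; ◇¬q ∧ p there: w2:F. ✗
w2: successors {w0, w3}; ◇¬q ∧ p there: w0:T, w3:F. ✗
w3: successors {w4}; ◇¬q ∧ p there: w4:F. ✗
w4: successors {w5}; ◇¬q ∧ p there: w5:F. ✗
w5: successors {w6}; ◇¬q ∧ p there: w6:F. ✗
w6: no successors, so □(◇¬q ∧ p) holds vacuously. ✓
— 1 world.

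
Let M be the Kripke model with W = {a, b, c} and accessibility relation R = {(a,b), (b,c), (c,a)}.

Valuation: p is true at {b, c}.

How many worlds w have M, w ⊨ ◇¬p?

1

a: successors {b}; ¬p there: b:F. ✗
b: successors {c}; ¬p there: c:F. ✗
c: successors {a}; ¬p there: a:T. ✓
Satisfying worlds: {c}.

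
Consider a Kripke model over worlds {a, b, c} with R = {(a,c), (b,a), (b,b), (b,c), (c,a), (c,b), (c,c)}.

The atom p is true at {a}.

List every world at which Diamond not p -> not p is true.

a: Diamond not p is T, not p is F. ✗
b: Diamond not p is T, not p is T. ✓
c: Diamond not p is T, not p is T. ✓

{b, c}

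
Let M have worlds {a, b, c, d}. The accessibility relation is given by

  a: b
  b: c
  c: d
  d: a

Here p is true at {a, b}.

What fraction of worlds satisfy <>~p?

a: successors {b}; ~p there: b:F. ✗
b: successors {c}; ~p there: c:T. ✓
c: successors {d}; ~p there: d:T. ✓
d: successors {a}; ~p there: a:F. ✗
That's 2 of 4 worlds, so 2/4 = 1/2.

1/2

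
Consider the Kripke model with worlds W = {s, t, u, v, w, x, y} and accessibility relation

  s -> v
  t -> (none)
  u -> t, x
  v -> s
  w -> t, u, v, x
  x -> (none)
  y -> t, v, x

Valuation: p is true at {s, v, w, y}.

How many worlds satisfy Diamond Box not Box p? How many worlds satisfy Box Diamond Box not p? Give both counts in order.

3 and 2

For Diamond Box not Box p:
s: successors {v}; Box not Box p there: v:F. ✗
t: no successors, so Diamond Box not Box p fails. ✗
u: successors {t, x}; Box not Box p there: t:T, x:T. ✓
v: successors {s}; Box not Box p there: s:F. ✗
w: successors {t, u, v, x}; Box not Box p there: t:T, u:F, v:F, x:T. ✓
x: no successors, so Diamond Box not Box p fails. ✗
y: successors {t, v, x}; Box not Box p there: t:T, v:F, x:T. ✓
— 3 worlds.
For Box Diamond Box not p:
s: successors {v}; Diamond Box not p there: v:F. ✗
t: no successors, so Box Diamond Box not p holds vacuously. ✓
u: successors {t, x}; Diamond Box not p there: t:F, x:F. ✗
v: successors {s}; Diamond Box not p there: s:F. ✗
w: successors {t, u, v, x}; Diamond Box not p there: t:F, u:T, v:F, x:F. ✗
x: no successors, so Box Diamond Box not p holds vacuously. ✓
y: successors {t, v, x}; Diamond Box not p there: t:F, v:F, x:F. ✗
— 2 worlds.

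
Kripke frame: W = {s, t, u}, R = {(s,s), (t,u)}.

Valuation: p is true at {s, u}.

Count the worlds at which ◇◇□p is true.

1

s: successors {s}; ◇□p there: s:T. ✓
t: successors {u}; ◇□p there: u:F. ✗
u: no successors, so ◇◇□p fails. ✗
Satisfying worlds: {s}.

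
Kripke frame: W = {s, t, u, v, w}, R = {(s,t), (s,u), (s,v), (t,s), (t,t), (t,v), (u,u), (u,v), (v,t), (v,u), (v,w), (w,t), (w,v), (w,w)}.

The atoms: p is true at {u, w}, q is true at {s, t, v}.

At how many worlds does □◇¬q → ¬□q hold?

s: □◇¬q is F, ¬□q is T. ✓
t: □◇¬q is F, ¬□q is F. ✓
u: □◇¬q is T, ¬□q is T. ✓
v: □◇¬q is F, ¬□q is T. ✓
w: □◇¬q is F, ¬□q is T. ✓
Satisfying worlds: {s, t, u, v, w}.

5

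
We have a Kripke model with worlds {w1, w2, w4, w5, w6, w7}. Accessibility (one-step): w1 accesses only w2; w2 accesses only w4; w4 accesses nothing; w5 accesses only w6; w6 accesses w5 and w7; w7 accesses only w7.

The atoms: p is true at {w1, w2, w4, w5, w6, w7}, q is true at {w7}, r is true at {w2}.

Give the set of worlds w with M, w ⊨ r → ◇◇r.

w1: r is F, ◇◇r is F. ✓
w2: r is T, ◇◇r is F. ✗
w4: r is F, ◇◇r is F. ✓
w5: r is F, ◇◇r is F. ✓
w6: r is F, ◇◇r is F. ✓
w7: r is F, ◇◇r is F. ✓

{w1, w4, w5, w6, w7}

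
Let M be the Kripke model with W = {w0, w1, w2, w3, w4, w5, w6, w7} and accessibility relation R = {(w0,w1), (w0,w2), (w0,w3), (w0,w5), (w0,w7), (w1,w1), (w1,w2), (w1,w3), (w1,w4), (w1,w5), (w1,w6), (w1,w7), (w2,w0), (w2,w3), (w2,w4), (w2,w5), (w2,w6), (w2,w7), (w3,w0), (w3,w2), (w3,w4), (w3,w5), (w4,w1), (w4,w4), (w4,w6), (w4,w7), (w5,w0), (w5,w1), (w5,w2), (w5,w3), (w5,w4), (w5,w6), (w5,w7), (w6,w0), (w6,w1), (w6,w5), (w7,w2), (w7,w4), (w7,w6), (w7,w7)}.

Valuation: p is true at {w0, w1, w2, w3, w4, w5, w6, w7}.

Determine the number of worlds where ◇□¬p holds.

w0: successors {w1, w2, w3, w5, w7}; □¬p there: w1:F, w2:F, w3:F, w5:F, w7:F. ✗
w1: successors {w1, w2, w3, w4, w5, w6, w7}; □¬p there: w1:F, w2:F, w3:F, w4:F, w5:F, w6:F, w7:F. ✗
w2: successors {w0, w3, w4, w5, w6, w7}; □¬p there: w0:F, w3:F, w4:F, w5:F, w6:F, w7:F. ✗
w3: successors {w0, w2, w4, w5}; □¬p there: w0:F, w2:F, w4:F, w5:F. ✗
w4: successors {w1, w4, w6, w7}; □¬p there: w1:F, w4:F, w6:F, w7:F. ✗
w5: successors {w0, w1, w2, w3, w4, w6, w7}; □¬p there: w0:F, w1:F, w2:F, w3:F, w4:F, w6:F, w7:F. ✗
w6: successors {w0, w1, w5}; □¬p there: w0:F, w1:F, w5:F. ✗
w7: successors {w2, w4, w6, w7}; □¬p there: w2:F, w4:F, w6:F, w7:F. ✗
Satisfying worlds: ∅.

0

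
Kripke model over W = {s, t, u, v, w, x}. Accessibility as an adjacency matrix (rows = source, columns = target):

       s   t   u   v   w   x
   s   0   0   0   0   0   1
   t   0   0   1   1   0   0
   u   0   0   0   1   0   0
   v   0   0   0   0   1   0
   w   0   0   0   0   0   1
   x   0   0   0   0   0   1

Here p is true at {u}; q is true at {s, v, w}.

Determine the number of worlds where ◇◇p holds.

s: successors {x}; ◇p there: x:F. ✗
t: successors {u, v}; ◇p there: u:F, v:F. ✗
u: successors {v}; ◇p there: v:F. ✗
v: successors {w}; ◇p there: w:F. ✗
w: successors {x}; ◇p there: x:F. ✗
x: successors {x}; ◇p there: x:F. ✗
Satisfying worlds: ∅.

0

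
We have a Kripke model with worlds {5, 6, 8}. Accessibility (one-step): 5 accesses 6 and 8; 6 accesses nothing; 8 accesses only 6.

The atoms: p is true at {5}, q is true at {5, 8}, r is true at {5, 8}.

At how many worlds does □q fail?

5: successors {6, 8}; q there: 6:F, 8:T. ✗
6: no successors, so □q holds vacuously. ✓
8: successors {6}; q there: 6:F. ✗
Satisfying worlds: {6}.
So □q fails at the other 2 worlds.

2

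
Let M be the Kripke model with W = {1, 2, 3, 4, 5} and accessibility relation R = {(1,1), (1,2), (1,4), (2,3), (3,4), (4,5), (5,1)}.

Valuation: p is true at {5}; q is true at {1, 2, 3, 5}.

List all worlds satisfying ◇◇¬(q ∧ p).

{1, 2, 4, 5}

1: successors {1, 2, 4}; ◇¬(q ∧ p) there: 1:T, 2:T, 4:F. ✓
2: successors {3}; ◇¬(q ∧ p) there: 3:T. ✓
3: successors {4}; ◇¬(q ∧ p) there: 4:F. ✗
4: successors {5}; ◇¬(q ∧ p) there: 5:T. ✓
5: successors {1}; ◇¬(q ∧ p) there: 1:T. ✓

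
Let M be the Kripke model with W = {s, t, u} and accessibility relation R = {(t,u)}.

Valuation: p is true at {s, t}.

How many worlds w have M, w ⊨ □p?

s: no successors, so □p holds vacuously. ✓
t: successors {u}; p there: u:F. ✗
u: no successors, so □p holds vacuously. ✓
Satisfying worlds: {s, u}.

2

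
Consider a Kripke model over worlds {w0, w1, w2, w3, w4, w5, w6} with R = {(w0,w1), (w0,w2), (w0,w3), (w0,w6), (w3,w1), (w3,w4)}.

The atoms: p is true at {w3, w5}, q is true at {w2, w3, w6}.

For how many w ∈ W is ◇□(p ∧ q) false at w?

w0: successors {w1, w2, w3, w6}; □(p ∧ q) there: w1:T, w2:T, w3:F, w6:T. ✓
w1: no successors, so ◇□(p ∧ q) fails. ✗
w2: no successors, so ◇□(p ∧ q) fails. ✗
w3: successors {w1, w4}; □(p ∧ q) there: w1:T, w4:T. ✓
w4: no successors, so ◇□(p ∧ q) fails. ✗
w5: no successors, so ◇□(p ∧ q) fails. ✗
w6: no successors, so ◇□(p ∧ q) fails. ✗
Satisfying worlds: {w0, w3}.
So ◇□(p ∧ q) fails at the other 5 worlds.

5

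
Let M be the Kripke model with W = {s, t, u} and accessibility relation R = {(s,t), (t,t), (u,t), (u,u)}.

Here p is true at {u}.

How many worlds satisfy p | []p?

s: p is F, []p is F. ✗
t: p is F, []p is F. ✗
u: p is T, []p is F. ✓
Satisfying worlds: {u}.

1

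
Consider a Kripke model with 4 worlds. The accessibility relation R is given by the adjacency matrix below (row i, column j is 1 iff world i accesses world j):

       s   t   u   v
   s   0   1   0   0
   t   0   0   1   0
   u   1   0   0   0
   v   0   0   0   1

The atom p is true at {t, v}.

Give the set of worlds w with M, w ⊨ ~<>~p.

s: <>~p is F. ✓
t: <>~p is T. ✗
u: <>~p is T. ✗
v: <>~p is F. ✓

{s, v}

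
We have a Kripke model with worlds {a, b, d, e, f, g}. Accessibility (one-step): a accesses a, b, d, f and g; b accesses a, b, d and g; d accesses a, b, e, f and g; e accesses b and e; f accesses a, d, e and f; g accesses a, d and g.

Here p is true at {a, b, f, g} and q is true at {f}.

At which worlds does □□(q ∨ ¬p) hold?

a: successors {a, b, d, f, g}; □(q ∨ ¬p) there: a:F, b:F, d:F, f:F, g:F. ✗
b: successors {a, b, d, g}; □(q ∨ ¬p) there: a:F, b:F, d:F, g:F. ✗
d: successors {a, b, e, f, g}; □(q ∨ ¬p) there: a:F, b:F, e:F, f:F, g:F. ✗
e: successors {b, e}; □(q ∨ ¬p) there: b:F, e:F. ✗
f: successors {a, d, e, f}; □(q ∨ ¬p) there: a:F, d:F, e:F, f:F. ✗
g: successors {a, d, g}; □(q ∨ ¬p) there: a:F, d:F, g:F. ✗

∅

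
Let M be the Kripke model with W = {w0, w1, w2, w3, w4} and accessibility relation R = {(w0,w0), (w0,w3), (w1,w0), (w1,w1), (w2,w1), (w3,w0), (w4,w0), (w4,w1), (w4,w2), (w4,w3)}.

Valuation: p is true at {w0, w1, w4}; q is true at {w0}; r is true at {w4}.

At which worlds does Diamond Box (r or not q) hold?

{w4}

w0: successors {w0, w3}; Box (r or not q) there: w0:F, w3:F. ✗
w1: successors {w0, w1}; Box (r or not q) there: w0:F, w1:F. ✗
w2: successors {w1}; Box (r or not q) there: w1:F. ✗
w3: successors {w0}; Box (r or not q) there: w0:F. ✗
w4: successors {w0, w1, w2, w3}; Box (r or not q) there: w0:F, w1:F, w2:T, w3:F. ✓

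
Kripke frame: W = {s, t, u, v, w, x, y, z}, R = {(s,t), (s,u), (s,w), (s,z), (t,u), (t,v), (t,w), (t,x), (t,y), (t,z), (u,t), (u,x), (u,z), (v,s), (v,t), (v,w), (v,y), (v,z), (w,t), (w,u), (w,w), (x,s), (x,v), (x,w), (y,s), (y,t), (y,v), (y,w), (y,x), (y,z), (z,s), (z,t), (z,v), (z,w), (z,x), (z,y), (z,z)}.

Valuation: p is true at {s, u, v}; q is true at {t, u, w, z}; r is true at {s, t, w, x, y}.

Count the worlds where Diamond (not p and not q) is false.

3

s: successors {t, u, w, z}; not p and not q there: t:F, u:F, w:F, z:F. ✗
t: successors {u, v, w, x, y, z}; not p and not q there: u:F, v:F, w:F, x:T, y:T, z:F. ✓
u: successors {t, x, z}; not p and not q there: t:F, x:T, z:F. ✓
v: successors {s, t, w, y, z}; not p and not q there: s:F, t:F, w:F, y:T, z:F. ✓
w: successors {t, u, w}; not p and not q there: t:F, u:F, w:F. ✗
x: successors {s, v, w}; not p and not q there: s:F, v:F, w:F. ✗
y: successors {s, t, v, w, x, z}; not p and not q there: s:F, t:F, v:F, w:F, x:T, z:F. ✓
z: successors {s, t, v, w, x, y, z}; not p and not q there: s:F, t:F, v:F, w:F, x:T, y:T, z:F. ✓
Satisfying worlds: {t, u, v, y, z}.
So Diamond (not p and not q) fails at the other 3 worlds.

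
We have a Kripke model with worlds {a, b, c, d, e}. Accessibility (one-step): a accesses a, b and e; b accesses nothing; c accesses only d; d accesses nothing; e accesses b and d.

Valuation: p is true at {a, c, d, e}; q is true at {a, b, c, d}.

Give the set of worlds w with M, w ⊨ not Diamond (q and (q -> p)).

a: Diamond (q and (q -> p)) is T. ✗
b: Diamond (q and (q -> p)) is F. ✓
c: Diamond (q and (q -> p)) is T. ✗
d: Diamond (q and (q -> p)) is F. ✓
e: Diamond (q and (q -> p)) is T. ✗

{b, d}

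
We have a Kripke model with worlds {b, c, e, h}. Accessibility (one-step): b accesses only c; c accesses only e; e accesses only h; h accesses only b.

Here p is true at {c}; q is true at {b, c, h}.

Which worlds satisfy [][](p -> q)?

b: successors {c}; [](p -> q) there: c:T. ✓
c: successors {e}; [](p -> q) there: e:T. ✓
e: successors {h}; [](p -> q) there: h:T. ✓
h: successors {b}; [](p -> q) there: b:T. ✓

{b, c, e, h}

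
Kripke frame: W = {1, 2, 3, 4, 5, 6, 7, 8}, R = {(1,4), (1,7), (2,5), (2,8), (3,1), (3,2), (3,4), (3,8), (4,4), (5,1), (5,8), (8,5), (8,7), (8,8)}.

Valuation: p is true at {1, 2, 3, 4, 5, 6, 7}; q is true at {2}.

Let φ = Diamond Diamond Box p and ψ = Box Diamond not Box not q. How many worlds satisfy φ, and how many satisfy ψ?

For Diamond Diamond Box p:
1: successors {4, 7}; Diamond Box p there: 4:T, 7:F. ✓
2: successors {5, 8}; Diamond Box p there: 5:T, 8:T. ✓
3: successors {1, 2, 4, 8}; Diamond Box p there: 1:T, 2:F, 4:T, 8:T. ✓
4: successors {4}; Diamond Box p there: 4:T. ✓
5: successors {1, 8}; Diamond Box p there: 1:T, 8:T. ✓
6: no successors, so Diamond Diamond Box p fails. ✗
7: no successors, so Diamond Diamond Box p fails. ✗
8: successors {5, 7, 8}; Diamond Box p there: 5:T, 7:F, 8:T. ✓
— 6 worlds.
For Box Diamond not Box not q:
1: successors {4, 7}; Diamond not Box not q there: 4:F, 7:F. ✗
2: successors {5, 8}; Diamond not Box not q there: 5:F, 8:F. ✗
3: successors {1, 2, 4, 8}; Diamond not Box not q there: 1:F, 2:F, 4:F, 8:F. ✗
4: successors {4}; Diamond not Box not q there: 4:F. ✗
5: successors {1, 8}; Diamond not Box not q there: 1:F, 8:F. ✗
6: no successors, so Box Diamond not Box not q holds vacuously. ✓
7: no successors, so Box Diamond not Box not q holds vacuously. ✓
8: successors {5, 7, 8}; Diamond not Box not q there: 5:F, 7:F, 8:F. ✗
— 2 worlds.

6 and 2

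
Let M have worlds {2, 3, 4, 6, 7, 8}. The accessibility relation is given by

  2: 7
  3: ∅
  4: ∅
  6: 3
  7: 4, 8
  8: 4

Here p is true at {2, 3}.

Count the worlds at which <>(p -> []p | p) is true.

4

2: successors {7}; p -> []p | p there: 7:T. ✓
3: no successors, so <>(p -> []p | p) fails. ✗
4: no successors, so <>(p -> []p | p) fails. ✗
6: successors {3}; p -> []p | p there: 3:T. ✓
7: successors {4, 8}; p -> []p | p there: 4:T, 8:T. ✓
8: successors {4}; p -> []p | p there: 4:T. ✓
Satisfying worlds: {2, 6, 7, 8}.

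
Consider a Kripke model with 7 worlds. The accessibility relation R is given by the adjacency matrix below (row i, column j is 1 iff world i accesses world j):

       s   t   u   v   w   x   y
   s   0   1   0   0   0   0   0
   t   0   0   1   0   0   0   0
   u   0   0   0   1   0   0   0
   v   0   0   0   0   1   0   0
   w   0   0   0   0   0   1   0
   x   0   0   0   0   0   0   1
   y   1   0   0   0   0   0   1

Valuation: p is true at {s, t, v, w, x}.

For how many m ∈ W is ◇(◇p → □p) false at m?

s: successors {t}; ◇p → □p there: t:T. ✓
t: successors {u}; ◇p → □p there: u:T. ✓
u: successors {v}; ◇p → □p there: v:T. ✓
v: successors {w}; ◇p → □p there: w:T. ✓
w: successors {x}; ◇p → □p there: x:T. ✓
x: successors {y}; ◇p → □p there: y:F. ✗
y: successors {s, y}; ◇p → □p there: s:T, y:F. ✓
Satisfying worlds: {s, t, u, v, w, y}.
So ◇(◇p → □p) fails at the other 1 world.

1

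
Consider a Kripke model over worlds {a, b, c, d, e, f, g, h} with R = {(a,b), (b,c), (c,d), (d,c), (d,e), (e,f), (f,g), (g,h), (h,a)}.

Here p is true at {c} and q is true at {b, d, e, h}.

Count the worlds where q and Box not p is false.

6

a: q is F, Box not p is T. ✗
b: q is T, Box not p is F. ✗
c: q is F, Box not p is T. ✗
d: q is T, Box not p is F. ✗
e: q is T, Box not p is T. ✓
f: q is F, Box not p is T. ✗
g: q is F, Box not p is T. ✗
h: q is T, Box not p is T. ✓
Satisfying worlds: {e, h}.
So q and Box not p fails at the other 6 worlds.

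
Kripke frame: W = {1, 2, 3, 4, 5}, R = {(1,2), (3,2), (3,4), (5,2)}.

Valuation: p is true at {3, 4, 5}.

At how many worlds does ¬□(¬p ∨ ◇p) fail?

4

1: □(¬p ∨ ◇p) is T. ✗
2: □(¬p ∨ ◇p) is T. ✗
3: □(¬p ∨ ◇p) is F. ✓
4: □(¬p ∨ ◇p) is T. ✗
5: □(¬p ∨ ◇p) is T. ✗
Satisfying worlds: {3}.
So ¬□(¬p ∨ ◇p) fails at the other 4 worlds.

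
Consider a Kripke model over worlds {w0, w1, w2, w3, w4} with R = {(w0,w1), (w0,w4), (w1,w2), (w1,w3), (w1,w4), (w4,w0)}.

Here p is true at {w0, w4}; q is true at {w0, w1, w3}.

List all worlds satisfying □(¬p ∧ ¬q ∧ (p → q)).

w0: successors {w1, w4}; ¬p ∧ ¬q ∧ (p → q) there: w1:F, w4:F. ✗
w1: successors {w2, w3, w4}; ¬p ∧ ¬q ∧ (p → q) there: w2:T, w3:F, w4:F. ✗
w2: no successors, so □(¬p ∧ ¬q ∧ (p → q)) holds vacuously. ✓
w3: no successors, so □(¬p ∧ ¬q ∧ (p → q)) holds vacuously. ✓
w4: successors {w0}; ¬p ∧ ¬q ∧ (p → q) there: w0:F. ✗

{w2, w3}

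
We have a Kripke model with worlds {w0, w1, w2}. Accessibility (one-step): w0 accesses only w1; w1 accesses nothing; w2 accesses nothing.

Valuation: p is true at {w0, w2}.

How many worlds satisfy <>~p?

w0: successors {w1}; ~p there: w1:T. ✓
w1: no successors, so <>~p fails. ✗
w2: no successors, so <>~p fails. ✗
Satisfying worlds: {w0}.

1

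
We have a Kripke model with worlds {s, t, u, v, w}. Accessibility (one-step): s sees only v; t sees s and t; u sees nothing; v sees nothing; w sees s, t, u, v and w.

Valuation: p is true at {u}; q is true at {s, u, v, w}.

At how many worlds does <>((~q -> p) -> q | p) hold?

s: successors {v}; (~q -> p) -> q | p there: v:T. ✓
t: successors {s, t}; (~q -> p) -> q | p there: s:T, t:T. ✓
u: no successors, so <>((~q -> p) -> q | p) fails. ✗
v: no successors, so <>((~q -> p) -> q | p) fails. ✗
w: successors {s, t, u, v, w}; (~q -> p) -> q | p there: s:T, t:T, u:T, v:T, w:T. ✓
Satisfying worlds: {s, t, w}.

3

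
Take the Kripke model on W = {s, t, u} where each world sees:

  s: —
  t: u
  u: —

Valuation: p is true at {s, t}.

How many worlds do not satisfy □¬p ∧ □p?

1

s: □¬p is T, □p is T. ✓
t: □¬p is T, □p is F. ✗
u: □¬p is T, □p is T. ✓
Satisfying worlds: {s, u}.
So □¬p ∧ □p fails at the other 1 world.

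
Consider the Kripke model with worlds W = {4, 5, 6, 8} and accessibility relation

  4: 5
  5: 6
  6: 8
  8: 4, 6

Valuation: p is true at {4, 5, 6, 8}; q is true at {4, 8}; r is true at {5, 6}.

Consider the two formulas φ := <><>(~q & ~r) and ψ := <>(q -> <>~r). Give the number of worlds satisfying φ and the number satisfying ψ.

For <><>(~q & ~r):
4: successors {5}; <>(~q & ~r) there: 5:F. ✗
5: successors {6}; <>(~q & ~r) there: 6:F. ✗
6: successors {8}; <>(~q & ~r) there: 8:F. ✗
8: successors {4, 6}; <>(~q & ~r) there: 4:F, 6:F. ✗
— 0 worlds.
For <>(q -> <>~r):
4: successors {5}; q -> <>~r there: 5:T. ✓
5: successors {6}; q -> <>~r there: 6:T. ✓
6: successors {8}; q -> <>~r there: 8:T. ✓
8: successors {4, 6}; q -> <>~r there: 4:F, 6:T. ✓
— 4 worlds.

0 and 4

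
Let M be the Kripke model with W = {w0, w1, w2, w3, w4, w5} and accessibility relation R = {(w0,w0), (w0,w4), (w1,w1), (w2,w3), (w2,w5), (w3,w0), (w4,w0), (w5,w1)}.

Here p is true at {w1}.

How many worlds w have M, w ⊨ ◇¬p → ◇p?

w0: ◇¬p is T, ◇p is F. ✗
w1: ◇¬p is F, ◇p is T. ✓
w2: ◇¬p is T, ◇p is F. ✗
w3: ◇¬p is T, ◇p is F. ✗
w4: ◇¬p is T, ◇p is F. ✗
w5: ◇¬p is F, ◇p is T. ✓
Satisfying worlds: {w1, w5}.

2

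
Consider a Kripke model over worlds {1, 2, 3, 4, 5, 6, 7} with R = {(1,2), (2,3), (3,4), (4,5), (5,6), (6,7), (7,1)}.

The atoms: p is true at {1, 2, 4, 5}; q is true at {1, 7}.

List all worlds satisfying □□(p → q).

1: successors {2}; □(p → q) there: 2:T. ✓
2: successors {3}; □(p → q) there: 3:F. ✗
3: successors {4}; □(p → q) there: 4:F. ✗
4: successors {5}; □(p → q) there: 5:T. ✓
5: successors {6}; □(p → q) there: 6:T. ✓
6: successors {7}; □(p → q) there: 7:T. ✓
7: successors {1}; □(p → q) there: 1:F. ✗

{1, 4, 5, 6}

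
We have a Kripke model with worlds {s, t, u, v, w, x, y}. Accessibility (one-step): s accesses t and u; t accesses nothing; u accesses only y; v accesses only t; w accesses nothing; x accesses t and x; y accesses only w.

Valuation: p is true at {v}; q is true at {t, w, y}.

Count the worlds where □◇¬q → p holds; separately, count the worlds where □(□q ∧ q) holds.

5 and 5

For □◇¬q → p:
s: □◇¬q is F, p is F. ✓
t: □◇¬q is T, p is F. ✗
u: □◇¬q is F, p is F. ✓
v: □◇¬q is F, p is T. ✓
w: □◇¬q is T, p is F. ✗
x: □◇¬q is F, p is F. ✓
y: □◇¬q is F, p is F. ✓
— 5 worlds.
For □(□q ∧ q):
s: successors {t, u}; □q ∧ q there: t:T, u:F. ✗
t: no successors, so □(□q ∧ q) holds vacuously. ✓
u: successors {y}; □q ∧ q there: y:T. ✓
v: successors {t}; □q ∧ q there: t:T. ✓
w: no successors, so □(□q ∧ q) holds vacuously. ✓
x: successors {t, x}; □q ∧ q there: t:T, x:F. ✗
y: successors {w}; □q ∧ q there: w:T. ✓
— 5 worlds.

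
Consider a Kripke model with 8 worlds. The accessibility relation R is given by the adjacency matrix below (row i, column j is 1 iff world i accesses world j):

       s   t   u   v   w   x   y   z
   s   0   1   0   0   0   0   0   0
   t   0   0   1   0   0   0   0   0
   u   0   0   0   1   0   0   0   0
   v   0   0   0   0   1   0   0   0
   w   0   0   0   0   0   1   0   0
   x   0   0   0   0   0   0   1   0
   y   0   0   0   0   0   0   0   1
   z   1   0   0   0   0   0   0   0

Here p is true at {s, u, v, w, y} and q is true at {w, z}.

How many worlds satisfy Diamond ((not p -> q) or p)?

6

s: successors {t}; (not p -> q) or p there: t:F. ✗
t: successors {u}; (not p -> q) or p there: u:T. ✓
u: successors {v}; (not p -> q) or p there: v:T. ✓
v: successors {w}; (not p -> q) or p there: w:T. ✓
w: successors {x}; (not p -> q) or p there: x:F. ✗
x: successors {y}; (not p -> q) or p there: y:T. ✓
y: successors {z}; (not p -> q) or p there: z:T. ✓
z: successors {s}; (not p -> q) or p there: s:T. ✓
Satisfying worlds: {t, u, v, x, y, z}.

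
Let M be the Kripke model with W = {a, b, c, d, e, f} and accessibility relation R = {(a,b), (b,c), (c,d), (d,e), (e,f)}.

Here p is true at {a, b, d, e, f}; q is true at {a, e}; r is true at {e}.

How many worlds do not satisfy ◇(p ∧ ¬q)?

a: successors {b}; p ∧ ¬q there: b:T. ✓
b: successors {c}; p ∧ ¬q there: c:F. ✗
c: successors {d}; p ∧ ¬q there: d:T. ✓
d: successors {e}; p ∧ ¬q there: e:F. ✗
e: successors {f}; p ∧ ¬q there: f:T. ✓
f: no successors, so ◇(p ∧ ¬q) fails. ✗
Satisfying worlds: {a, c, e}.
So ◇(p ∧ ¬q) fails at the other 3 worlds.

3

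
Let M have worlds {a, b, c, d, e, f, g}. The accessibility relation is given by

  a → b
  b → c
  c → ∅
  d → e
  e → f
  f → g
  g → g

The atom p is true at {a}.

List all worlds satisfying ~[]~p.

∅

a: []~p is T. ✗
b: []~p is T. ✗
c: []~p is T. ✗
d: []~p is T. ✗
e: []~p is T. ✗
f: []~p is T. ✗
g: []~p is T. ✗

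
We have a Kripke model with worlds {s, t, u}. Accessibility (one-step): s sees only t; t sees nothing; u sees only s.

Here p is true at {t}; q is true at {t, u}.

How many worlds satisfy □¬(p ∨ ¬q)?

1

s: successors {t}; ¬(p ∨ ¬q) there: t:F. ✗
t: no successors, so □¬(p ∨ ¬q) holds vacuously. ✓
u: successors {s}; ¬(p ∨ ¬q) there: s:F. ✗
Satisfying worlds: {t}.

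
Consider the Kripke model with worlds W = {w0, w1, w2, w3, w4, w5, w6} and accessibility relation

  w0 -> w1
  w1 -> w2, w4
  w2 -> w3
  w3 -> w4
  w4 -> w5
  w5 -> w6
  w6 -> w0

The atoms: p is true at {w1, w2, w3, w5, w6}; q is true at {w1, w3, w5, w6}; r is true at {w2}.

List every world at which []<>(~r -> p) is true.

w0: successors {w1}; <>(~r -> p) there: w1:T. ✓
w1: successors {w2, w4}; <>(~r -> p) there: w2:T, w4:T. ✓
w2: successors {w3}; <>(~r -> p) there: w3:F. ✗
w3: successors {w4}; <>(~r -> p) there: w4:T. ✓
w4: successors {w5}; <>(~r -> p) there: w5:T. ✓
w5: successors {w6}; <>(~r -> p) there: w6:F. ✗
w6: successors {w0}; <>(~r -> p) there: w0:T. ✓

{w0, w1, w3, w4, w6}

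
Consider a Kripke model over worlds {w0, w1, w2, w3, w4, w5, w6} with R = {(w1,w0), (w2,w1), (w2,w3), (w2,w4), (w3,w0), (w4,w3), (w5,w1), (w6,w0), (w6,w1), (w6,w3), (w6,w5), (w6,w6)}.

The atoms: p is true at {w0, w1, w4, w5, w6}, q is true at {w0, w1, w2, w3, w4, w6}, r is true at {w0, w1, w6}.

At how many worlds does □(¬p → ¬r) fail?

0

w0: no successors, so □(¬p → ¬r) holds vacuously. ✓
w1: successors {w0}; ¬p → ¬r there: w0:T. ✓
w2: successors {w1, w3, w4}; ¬p → ¬r there: w1:T, w3:T, w4:T. ✓
w3: successors {w0}; ¬p → ¬r there: w0:T. ✓
w4: successors {w3}; ¬p → ¬r there: w3:T. ✓
w5: successors {w1}; ¬p → ¬r there: w1:T. ✓
w6: successors {w0, w1, w3, w5, w6}; ¬p → ¬r there: w0:T, w1:T, w3:T, w5:T, w6:T. ✓
Satisfying worlds: {w0, w1, w2, w3, w4, w5, w6}.
So □(¬p → ¬r) fails at the other 0 worlds.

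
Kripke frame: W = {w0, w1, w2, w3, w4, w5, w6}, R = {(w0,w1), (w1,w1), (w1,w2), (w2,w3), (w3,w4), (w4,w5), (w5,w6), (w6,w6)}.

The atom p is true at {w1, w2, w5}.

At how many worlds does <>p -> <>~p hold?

w0: <>p is T, <>~p is F. ✗
w1: <>p is T, <>~p is F. ✗
w2: <>p is F, <>~p is T. ✓
w3: <>p is F, <>~p is T. ✓
w4: <>p is T, <>~p is F. ✗
w5: <>p is F, <>~p is T. ✓
w6: <>p is F, <>~p is T. ✓
Satisfying worlds: {w2, w3, w5, w6}.

4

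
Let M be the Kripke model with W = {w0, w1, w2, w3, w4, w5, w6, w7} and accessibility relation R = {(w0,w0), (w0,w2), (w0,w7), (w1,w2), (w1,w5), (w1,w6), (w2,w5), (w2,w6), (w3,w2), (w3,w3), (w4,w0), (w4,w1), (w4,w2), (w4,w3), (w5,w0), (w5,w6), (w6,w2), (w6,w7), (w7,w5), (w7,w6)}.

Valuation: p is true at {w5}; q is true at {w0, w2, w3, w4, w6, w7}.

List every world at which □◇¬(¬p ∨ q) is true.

w0: successors {w0, w2, w7}; ◇¬(¬p ∨ q) there: w0:F, w2:T, w7:T. ✗
w1: successors {w2, w5, w6}; ◇¬(¬p ∨ q) there: w2:T, w5:F, w6:F. ✗
w2: successors {w5, w6}; ◇¬(¬p ∨ q) there: w5:F, w6:F. ✗
w3: successors {w2, w3}; ◇¬(¬p ∨ q) there: w2:T, w3:F. ✗
w4: successors {w0, w1, w2, w3}; ◇¬(¬p ∨ q) there: w0:F, w1:T, w2:T, w3:F. ✗
w5: successors {w0, w6}; ◇¬(¬p ∨ q) there: w0:F, w6:F. ✗
w6: successors {w2, w7}; ◇¬(¬p ∨ q) there: w2:T, w7:T. ✓
w7: successors {w5, w6}; ◇¬(¬p ∨ q) there: w5:F, w6:F. ✗

{w6}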